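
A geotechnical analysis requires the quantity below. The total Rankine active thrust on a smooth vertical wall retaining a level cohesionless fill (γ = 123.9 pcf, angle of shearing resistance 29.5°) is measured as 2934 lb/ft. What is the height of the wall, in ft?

11.8 ft

K_a = 0.3401. P_a = ½ K_a γ H² ⇒ H = √(2P_a/(K_a γ)).
H = √(2×2934/(0.3401×123.9)) = 11.80 ft.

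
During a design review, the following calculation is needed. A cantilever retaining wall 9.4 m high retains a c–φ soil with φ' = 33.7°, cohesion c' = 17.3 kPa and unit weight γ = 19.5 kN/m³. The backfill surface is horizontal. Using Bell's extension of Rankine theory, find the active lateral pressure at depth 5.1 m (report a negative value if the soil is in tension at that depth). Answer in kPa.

9.96 kPa

K_a = (1 − sin φ)/(1 + sin φ) = 0.2863.
σ_a = K_a γ z − 2c√K_a = 0.2863×19.5×5.1 − 2×17.3×0.5351 = 9.959 kPa.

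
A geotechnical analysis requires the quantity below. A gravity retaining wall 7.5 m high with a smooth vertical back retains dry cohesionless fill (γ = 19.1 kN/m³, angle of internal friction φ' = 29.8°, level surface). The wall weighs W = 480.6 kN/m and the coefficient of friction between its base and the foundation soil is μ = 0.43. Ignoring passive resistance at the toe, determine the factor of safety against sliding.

1.14

K_a = tan²(45° − 29.8°/2) = 0.3360.
P_a = ½K_aγH² = 0.5×0.3360×19.1×7.5² = 180.5 kN/m, acting at H/3 = 2.500 m above the base.
FS_sliding = μW / P_a = 0.43×480.6 / 180.5 = 1.145.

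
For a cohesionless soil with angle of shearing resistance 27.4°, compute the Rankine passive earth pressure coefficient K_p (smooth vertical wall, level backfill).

K_p = (1 + sin φ)/(1 − sin φ) = tan²(45° + 27.4°/2) = 2.705.

2.71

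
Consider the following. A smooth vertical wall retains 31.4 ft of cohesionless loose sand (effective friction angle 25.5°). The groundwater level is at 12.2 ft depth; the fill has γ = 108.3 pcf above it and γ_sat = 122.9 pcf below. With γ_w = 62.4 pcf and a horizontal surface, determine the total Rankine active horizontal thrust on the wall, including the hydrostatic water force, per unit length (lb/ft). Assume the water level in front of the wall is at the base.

29200 lb/ft

K_a = tan²(45° − φ/2) = 0.3981.
γ' = 122.9 − 62.4 = 60.50 pcf. Depth below WT = 19.2 ft.
σ'_h at WT = K_a γ d_w = 526.0 psf; at base = 526.0 + K_a γ' × 19.2 = 988.4 psf.
P₁ (0–12.2 ft) = ½×526.0×12.2 = 3209. P₂ (12.2–31.4 ft) = ½(526.0+988.4)×19.2 = 14540.
P_w = ½ γ_w h₂² = 0.5×62.4×19.2² = 11500. Total = 3209+14540+11500 = 29250 lb/ft.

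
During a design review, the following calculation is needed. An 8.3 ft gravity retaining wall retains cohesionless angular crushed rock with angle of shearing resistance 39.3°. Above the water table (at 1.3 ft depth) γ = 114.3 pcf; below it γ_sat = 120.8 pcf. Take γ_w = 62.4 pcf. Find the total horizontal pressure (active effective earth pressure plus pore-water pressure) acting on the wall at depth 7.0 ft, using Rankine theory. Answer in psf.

464 psf

K_a = (1 − sin φ)/(1 + sin φ) = 0.2245.
γ' = 120.8 − 62.4 = 58.40 pcf.
Effective vertical stress at 7.0 ft: σ'_v = 114.3×1.3 + 58.40×5.70 = 481.5 psf.
σ'_h = K_a σ'_v = 0.2245 × 481.5 = 108.1 psf; u = γ_w × 5.70 = 355.7 psf.
Total σ_h = 108.1 + 355.7 = 463.7 psf.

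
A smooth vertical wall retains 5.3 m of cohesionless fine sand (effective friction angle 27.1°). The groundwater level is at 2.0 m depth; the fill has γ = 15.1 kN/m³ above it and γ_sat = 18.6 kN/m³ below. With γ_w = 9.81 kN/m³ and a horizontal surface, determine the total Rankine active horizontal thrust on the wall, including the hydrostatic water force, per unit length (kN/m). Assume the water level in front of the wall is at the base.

K_a = tan²(45° − φ/2) = 0.3741.
γ' = 18.6 − 9.81 = 8.790 kN/m³. Depth below WT = 3.3 m.
σ'_h at WT = K_a γ d_w = 11.30 kPa; at base = 11.30 + K_a γ' × 3.3 = 22.15 kPa.
P₁ (0–2.0 m) = ½×11.30×2.0 = 11.30. P₂ (2.0–5.3 m) = ½(11.30+22.15)×3.3 = 55.18.
P_w = ½ γ_w h₂² = 0.5×9.81×3.3² = 53.42. Total = 11.30+55.18+53.42 = 119.9 kN/m.

120 kN/m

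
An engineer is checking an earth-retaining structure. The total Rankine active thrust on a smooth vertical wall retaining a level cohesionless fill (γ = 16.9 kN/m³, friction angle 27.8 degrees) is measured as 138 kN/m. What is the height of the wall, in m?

K_a = 0.3639. P_a = ½ K_a γ H² ⇒ H = √(2P_a/(K_a γ)).
H = √(2×138/(0.3639×16.9)) = 6.699 m.

6.70 m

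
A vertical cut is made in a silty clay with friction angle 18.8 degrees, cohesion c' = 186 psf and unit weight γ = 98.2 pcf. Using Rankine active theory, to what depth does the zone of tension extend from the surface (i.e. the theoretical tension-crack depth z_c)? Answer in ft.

K_a = tan²(45° − 18.8°/2) = 0.5126; √K_a = 0.7159.
The active pressure is zero where K_a γ z = 2c√K_a, so z_c = 2c/(γ√K_a) = 2×186/(98.2×0.7159) = 5.291 ft.

5.29 ft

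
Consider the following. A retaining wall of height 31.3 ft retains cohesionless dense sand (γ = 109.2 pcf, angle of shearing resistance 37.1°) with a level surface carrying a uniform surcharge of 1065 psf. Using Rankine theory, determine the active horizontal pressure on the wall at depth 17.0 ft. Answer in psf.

723 psf

K_a = (1 − sin φ)/(1 + sin φ) = 0.2475.
σ_v = γz + q = 109.2 × 17.0 + 1065 = 2921 psf.
σ_h = K_a σ_v = 0.2475 × 2921 = 723.0 psf.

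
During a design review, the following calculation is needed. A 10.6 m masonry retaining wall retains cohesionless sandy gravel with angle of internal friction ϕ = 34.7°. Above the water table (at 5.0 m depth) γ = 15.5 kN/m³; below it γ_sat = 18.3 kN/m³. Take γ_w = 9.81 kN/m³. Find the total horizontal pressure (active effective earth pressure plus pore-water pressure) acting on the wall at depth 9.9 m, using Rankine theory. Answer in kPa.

80.8 kPa

K_a = (1 − sin φ)/(1 + sin φ) = 0.2745.
γ' = 18.3 − 9.81 = 8.490 kN/m³.
Effective vertical stress at 9.9 m: σ'_v = 15.5×5.0 + 8.490×4.90 = 119.1 kPa.
σ'_h = K_a σ'_v = 0.2745 × 119.1 = 32.69 kPa; u = γ_w × 4.90 = 48.07 kPa.
Total σ_h = 32.69 + 48.07 = 80.76 kPa.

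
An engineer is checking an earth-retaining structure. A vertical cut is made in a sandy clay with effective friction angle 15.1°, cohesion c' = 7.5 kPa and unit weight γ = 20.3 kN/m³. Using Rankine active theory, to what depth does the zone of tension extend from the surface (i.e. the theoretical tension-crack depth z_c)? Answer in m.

0.965 m

K_a = tan²(45° − 15.1°/2) = 0.5867; √K_a = 0.7659.
The active pressure is zero where K_a γ z = 2c√K_a, so z_c = 2c/(γ√K_a) = 2×7.5/(20.3×0.7659) = 0.9647 m.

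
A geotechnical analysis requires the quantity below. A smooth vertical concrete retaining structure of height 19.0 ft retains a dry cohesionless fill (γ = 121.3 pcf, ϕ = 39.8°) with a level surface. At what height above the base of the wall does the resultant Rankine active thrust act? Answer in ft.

K_a = 0.2194.
The pressure distribution is triangular, so the resultant acts at H/3 above the base = 19.0/3 = 6.333 ft.

6.33 ft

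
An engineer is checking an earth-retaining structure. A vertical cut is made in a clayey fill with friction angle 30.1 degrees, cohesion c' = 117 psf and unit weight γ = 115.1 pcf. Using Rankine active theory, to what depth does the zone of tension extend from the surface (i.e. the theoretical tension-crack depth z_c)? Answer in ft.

K_a = tan²(45° − 30.1°/2) = 0.3320; √K_a = 0.5762.
The active pressure is zero where K_a γ z = 2c√K_a, so z_c = 2c/(γ√K_a) = 2×117/(115.1×0.5762) = 3.528 ft.

3.53 ft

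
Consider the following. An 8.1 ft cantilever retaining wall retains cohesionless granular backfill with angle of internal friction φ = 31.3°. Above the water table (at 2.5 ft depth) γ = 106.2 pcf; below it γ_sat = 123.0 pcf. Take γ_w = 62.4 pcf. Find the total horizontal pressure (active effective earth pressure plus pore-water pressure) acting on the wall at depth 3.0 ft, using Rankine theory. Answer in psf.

125 psf

K_a = (1 − sin φ)/(1 + sin φ) = 0.3162.
γ' = 123.0 − 62.4 = 60.60 pcf.
Effective vertical stress at 3.0 ft: σ'_v = 106.2×2.5 + 60.60×0.500 = 295.8 psf.
σ'_h = K_a σ'_v = 0.3162 × 295.8 = 93.53 psf; u = γ_w × 0.500 = 31.20 psf.
Total σ_h = 93.53 + 31.20 = 124.7 psf.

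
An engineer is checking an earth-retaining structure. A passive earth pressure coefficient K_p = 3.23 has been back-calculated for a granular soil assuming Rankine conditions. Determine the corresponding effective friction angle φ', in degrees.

K_p = (1+sin φ)/(1−sin φ) ⇒ sin φ = (K_p − 1)/(K_p + 1) = 0.5272.
φ = arcsin(0.5272) = 31.82°.

31.8°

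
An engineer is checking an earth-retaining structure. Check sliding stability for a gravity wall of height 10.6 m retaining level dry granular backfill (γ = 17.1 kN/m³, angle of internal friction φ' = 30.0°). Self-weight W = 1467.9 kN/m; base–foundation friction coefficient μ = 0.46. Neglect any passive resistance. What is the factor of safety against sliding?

K_a = tan²(45° − 30.0°/2) = 0.3333.
P_a = ½K_aγH² = 0.5×0.3333×17.1×10.6² = 320.2 kN/m, acting at H/3 = 3.533 m above the base.
FS_sliding = μW / P_a = 0.46×1467.9 / 320.2 = 2.109.

2.11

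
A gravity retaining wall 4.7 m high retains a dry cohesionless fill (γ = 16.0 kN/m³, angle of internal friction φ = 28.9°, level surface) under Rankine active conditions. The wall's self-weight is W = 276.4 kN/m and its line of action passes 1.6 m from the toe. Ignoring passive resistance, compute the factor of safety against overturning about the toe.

K_a = tan²(45° − 28.9°/2) = 0.3484.
P_a = ½K_aγH² = 0.5×0.3484×16.0×4.7² = 61.56 kN/m, acting at H/3 = 1.567 m above the base.
Overturning moment M_o = P_a × H/3 = 61.56 × 1.567 = 96.45.
Resisting moment M_r = W × 1.6 = 276.4 × 1.6 = 442.2.
FS_overturning = M_r/M_o = 442.2/96.45 = 4.585.

4.59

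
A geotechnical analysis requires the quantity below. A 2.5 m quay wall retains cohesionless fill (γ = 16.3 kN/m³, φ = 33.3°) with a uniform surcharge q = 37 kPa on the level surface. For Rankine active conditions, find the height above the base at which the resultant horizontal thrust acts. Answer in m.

1.10 m

K_a = 0.2911.
Triangular part P₁ = ½K_aγH² = 14.83 at H/3 = 0.8333 m; rectangular part P₂ = K_a q H = 26.93 at H/2 = 1.250 m.
ȳ = (P₁·0.8333 + P₂·1.250)/(P₁+P₂) = 1.102 m.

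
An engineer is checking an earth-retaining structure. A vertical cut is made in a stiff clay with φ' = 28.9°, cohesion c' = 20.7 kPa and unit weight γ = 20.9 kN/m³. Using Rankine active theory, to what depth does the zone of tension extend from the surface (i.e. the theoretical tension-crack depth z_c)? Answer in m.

3.36 m

K_a = tan²(45° − 28.9°/2) = 0.3484; √K_a = 0.5902.
The active pressure is zero where K_a γ z = 2c√K_a, so z_c = 2c/(γ√K_a) = 2×20.7/(20.9×0.5902) = 3.356 m.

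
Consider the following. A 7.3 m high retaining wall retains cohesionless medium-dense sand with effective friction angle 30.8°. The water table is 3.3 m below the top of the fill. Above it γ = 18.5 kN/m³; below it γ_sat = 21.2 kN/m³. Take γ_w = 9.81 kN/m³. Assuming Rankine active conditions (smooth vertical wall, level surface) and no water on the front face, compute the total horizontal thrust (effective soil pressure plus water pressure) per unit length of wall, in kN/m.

K_a = tan²(45° − φ/2) = 0.3227.
γ' = 21.2 − 9.81 = 11.39 kN/m³. Depth below WT = 4.0 m.
σ'_h at WT = K_a γ d_w = 19.70 kPa; at base = 19.70 + K_a γ' × 4.0 = 34.40 kPa.
P₁ (0–3.3 m) = ½×19.70×3.3 = 32.51. P₂ (3.3–7.3 m) = ½(19.70+34.40)×4.0 = 108.2.
P_w = ½ γ_w h₂² = 0.5×9.81×4.0² = 78.48. Total = 32.51+108.2+78.48 = 219.2 kN/m.

219 kN/m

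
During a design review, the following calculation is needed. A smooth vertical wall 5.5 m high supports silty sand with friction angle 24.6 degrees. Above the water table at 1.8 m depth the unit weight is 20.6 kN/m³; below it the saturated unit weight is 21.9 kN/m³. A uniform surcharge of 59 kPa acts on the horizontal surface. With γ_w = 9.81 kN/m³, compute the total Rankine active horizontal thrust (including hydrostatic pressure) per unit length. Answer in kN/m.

305 kN/m

K_a = tan²(45° − φ/2) = 0.4121.
γ' = 21.9 − 9.81 = 12.09 kN/m³. h₂ = H − d_w = 3.7 m.
σ'_h: at surface K_a·q = 24.32; at WT K_a(q+γd_w) = 39.60; at base K_a(q+γd_w+γ'h₂) = 58.04 kPa.
P₁ = ½(24.32+39.60)×1.8 = 57.52; P₂ = ½(39.60+58.04)×3.7 = 180.6; P_w = ½γ_w h₂² = 67.15.
Total = 57.52+180.6+67.15 = 305.3 kN/m.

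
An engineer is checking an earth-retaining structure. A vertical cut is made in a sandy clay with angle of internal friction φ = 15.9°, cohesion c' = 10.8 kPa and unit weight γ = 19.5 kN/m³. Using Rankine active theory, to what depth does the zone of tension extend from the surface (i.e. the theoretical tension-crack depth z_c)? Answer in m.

1.47 m

K_a = tan²(45° − 15.9°/2) = 0.5699; √K_a = 0.7549.
The active pressure is zero where K_a γ z = 2c√K_a, so z_c = 2c/(γ√K_a) = 2×10.8/(19.5×0.7549) = 1.467 m.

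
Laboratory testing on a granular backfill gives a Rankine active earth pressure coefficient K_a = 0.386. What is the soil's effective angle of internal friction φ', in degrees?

K_a = tan²(45° − φ/2) ⇒ 45° − φ/2 = arctan(√0.386) = 31.85°.
φ = 2(45° − 31.85°) = 26.30°.

26.3°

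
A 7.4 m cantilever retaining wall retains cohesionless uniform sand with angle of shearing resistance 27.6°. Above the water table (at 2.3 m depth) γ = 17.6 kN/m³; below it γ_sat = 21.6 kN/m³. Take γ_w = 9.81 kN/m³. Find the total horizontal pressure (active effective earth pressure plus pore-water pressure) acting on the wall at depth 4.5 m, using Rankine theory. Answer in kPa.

K_a = (1 − sin φ)/(1 + sin φ) = 0.3668.
γ' = 21.6 − 9.81 = 11.79 kN/m³.
Effective vertical stress at 4.5 m: σ'_v = 17.6×2.3 + 11.79×2.20 = 66.42 kPa.
σ'_h = K_a σ'_v = 0.3668 × 66.42 = 24.36 kPa; u = γ_w × 2.20 = 21.58 kPa.
Total σ_h = 24.36 + 21.58 = 45.94 kPa.

45.9 kPa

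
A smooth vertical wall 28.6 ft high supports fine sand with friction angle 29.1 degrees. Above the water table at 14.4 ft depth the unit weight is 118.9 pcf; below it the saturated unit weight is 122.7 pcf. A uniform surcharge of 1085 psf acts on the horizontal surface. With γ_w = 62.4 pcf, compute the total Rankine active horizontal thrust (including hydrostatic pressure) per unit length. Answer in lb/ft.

K_a = tan²(45° − φ/2) = 0.3456.
γ' = 122.7 − 62.4 = 60.30 pcf. h₂ = H − d_w = 14.2 ft.
σ'_h: at surface K_a·q = 375.0; at WT K_a(q+γd_w) = 966.7; at base K_a(q+γd_w+γ'h₂) = 1263 psf.
P₁ = ½(375.0+966.7)×14.4 = 9660; P₂ = ½(966.7+1263)×14.2 = 15830; P_w = ½γ_w h₂² = 6291.
Total = 9660+15830+6291 = 31780 lb/ft.

31800 lb/ft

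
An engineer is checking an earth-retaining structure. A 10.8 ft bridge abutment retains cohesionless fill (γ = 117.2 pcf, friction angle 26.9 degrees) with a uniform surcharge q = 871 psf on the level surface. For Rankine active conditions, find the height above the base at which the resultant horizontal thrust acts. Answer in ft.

4.64 ft

K_a = 0.3770.
Triangular part P₁ = ½K_aγH² = 2577 at H/3 = 3.600 ft; rectangular part P₂ = K_a q H = 3546 at H/2 = 5.400 ft.
ȳ = (P₁·3.600 + P₂·5.400)/(P₁+P₂) = 4.643 ft.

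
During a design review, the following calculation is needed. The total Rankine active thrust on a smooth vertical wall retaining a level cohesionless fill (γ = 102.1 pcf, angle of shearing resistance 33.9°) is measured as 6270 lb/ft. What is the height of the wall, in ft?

K_a = 0.2839. P_a = ½ K_a γ H² ⇒ H = √(2P_a/(K_a γ)).
H = √(2×6270/(0.2839×102.1)) = 20.80 ft.

20.8 ft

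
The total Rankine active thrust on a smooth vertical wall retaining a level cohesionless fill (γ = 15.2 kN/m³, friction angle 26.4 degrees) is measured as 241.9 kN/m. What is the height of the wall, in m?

K_a = 0.3844. P_a = ½ K_a γ H² ⇒ H = √(2P_a/(K_a γ)).
H = √(2×241.9/(0.3844×15.2)) = 9.099 m.

9.10 m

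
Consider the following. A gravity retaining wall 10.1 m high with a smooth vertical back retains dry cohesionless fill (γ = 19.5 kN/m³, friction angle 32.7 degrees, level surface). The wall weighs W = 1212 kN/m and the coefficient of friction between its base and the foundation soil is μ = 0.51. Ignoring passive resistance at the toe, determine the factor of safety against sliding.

K_a = tan²(45° − 32.7°/2) = 0.2985.
P_a = ½K_aγH² = 0.5×0.2985×19.5×10.1² = 296.9 kN/m, acting at H/3 = 3.367 m above the base.
FS_sliding = μW / P_a = 0.51×1212 / 296.9 = 2.082.

2.08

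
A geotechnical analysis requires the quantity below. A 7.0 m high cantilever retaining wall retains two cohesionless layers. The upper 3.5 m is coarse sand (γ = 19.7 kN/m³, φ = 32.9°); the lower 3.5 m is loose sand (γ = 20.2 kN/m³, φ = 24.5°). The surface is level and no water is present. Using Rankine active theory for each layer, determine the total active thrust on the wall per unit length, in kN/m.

K_a1 = tan²(45°−32.9°/2) = 0.2960; K_a2 = tan²(45°−24.5°/2) = 0.4137.
Layer 1: σ at base = K_a1 γ₁ h₁ = 20.41 kPa; P₁ = ½×20.41×3.5 = 35.72.
Layer 2: σ_v at top = γ₁h₁ = 68.95; σ_h top = K_a2×68.95 = 28.53; σ_h base = K_a2×(68.95+20.2×3.5) = 57.78.
P₂ = ½(28.53+57.78)×3.5 = 151.0. Total P_a = 35.72+151.0 = 186.8 kN/m.

187 kN/m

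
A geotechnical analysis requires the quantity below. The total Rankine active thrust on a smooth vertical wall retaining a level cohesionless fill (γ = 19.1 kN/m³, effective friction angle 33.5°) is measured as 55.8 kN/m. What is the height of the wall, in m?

K_a = 0.2887. P_a = ½ K_a γ H² ⇒ H = √(2P_a/(K_a γ)).
H = √(2×55.8/(0.2887×19.1)) = 4.499 m.

4.50 m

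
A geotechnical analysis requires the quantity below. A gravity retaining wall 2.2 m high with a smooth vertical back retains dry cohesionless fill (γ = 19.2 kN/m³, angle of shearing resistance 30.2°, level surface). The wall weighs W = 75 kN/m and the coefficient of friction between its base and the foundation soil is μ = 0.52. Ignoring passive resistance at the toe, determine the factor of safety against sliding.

K_a = tan²(45° − 30.2°/2) = 0.3307.
P_a = ½K_aγH² = 0.5×0.3307×19.2×2.2² = 15.36 kN/m, acting at H/3 = 0.7333 m above the base.
FS_sliding = μW / P_a = 0.52×75 / 15.36 = 2.538.

2.54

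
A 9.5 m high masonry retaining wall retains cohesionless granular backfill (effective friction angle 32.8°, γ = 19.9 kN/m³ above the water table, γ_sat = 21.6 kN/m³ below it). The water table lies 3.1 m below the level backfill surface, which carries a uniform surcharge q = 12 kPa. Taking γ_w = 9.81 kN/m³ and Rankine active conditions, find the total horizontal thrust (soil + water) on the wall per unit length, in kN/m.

K_a = tan²(45° − φ/2) = 0.2973.
γ' = 21.6 − 9.81 = 11.79 kN/m³. h₂ = H − d_w = 6.4 m.
σ'_h: at surface K_a·q = 3.567; at WT K_a(q+γd_w) = 21.91; at base K_a(q+γd_w+γ'h₂) = 44.34 kPa.
P₁ = ½(3.567+21.91)×3.1 = 39.48; P₂ = ½(21.91+44.34)×6.4 = 212.0; P_w = ½γ_w h₂² = 200.9.
Total = 39.48+212.0+200.9 = 452.4 kN/m.

452 kN/m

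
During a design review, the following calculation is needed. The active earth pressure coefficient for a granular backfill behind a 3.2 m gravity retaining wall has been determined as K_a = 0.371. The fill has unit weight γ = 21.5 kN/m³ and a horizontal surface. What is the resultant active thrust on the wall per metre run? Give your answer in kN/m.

40.8 kN/m

P = ½ K_a γ H² = 0.5 × 0.371 × 21.5 × 3.2² = 40.84 kN/m.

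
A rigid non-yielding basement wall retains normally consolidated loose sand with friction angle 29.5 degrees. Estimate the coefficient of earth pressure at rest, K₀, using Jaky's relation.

K₀ = 1 − sin φ' = 1 − sin 29.5° = 0.5076.

0.508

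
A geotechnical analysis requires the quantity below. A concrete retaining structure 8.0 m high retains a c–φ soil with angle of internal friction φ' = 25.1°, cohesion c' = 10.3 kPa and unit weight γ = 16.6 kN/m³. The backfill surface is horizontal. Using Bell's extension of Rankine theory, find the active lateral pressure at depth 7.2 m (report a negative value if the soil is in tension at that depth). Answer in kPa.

35.2 kPa

K_a = (1 − sin φ)/(1 + sin φ) = 0.4043.
σ_a = K_a γ z − 2c√K_a = 0.4043×16.6×7.2 − 2×10.3×0.6358 = 35.22 kPa.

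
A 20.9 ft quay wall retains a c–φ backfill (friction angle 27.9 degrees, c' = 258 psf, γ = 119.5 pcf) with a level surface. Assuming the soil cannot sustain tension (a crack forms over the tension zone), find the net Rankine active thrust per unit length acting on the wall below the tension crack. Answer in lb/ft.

K_a = 0.3625; √K_a = 0.6020.
Tension-crack depth z_c = 2c/(γ√K_a) = 2×258/(119.5×0.6020) = 7.172 ft.
σ_a at base = K_a γ H − 2c√K_a = 0.3625×119.5×20.9 − 2×258×0.6020 = 594.6 psf.
P_a = ½ × 594.6 × (H − z_c) = 0.5×594.6×13.73 = 4081 lb/ft.

4080 lb/ft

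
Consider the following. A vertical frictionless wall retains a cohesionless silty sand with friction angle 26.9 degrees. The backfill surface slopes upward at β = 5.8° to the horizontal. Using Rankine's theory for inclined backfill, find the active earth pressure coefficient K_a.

0.384

K_a = cos β · (cos β − √(cos²β − cos²φ)) / (cos β + √(cos²β − cos²φ)).
cos β = 0.9949, cos φ = 0.8918, √(cos²β − cos²φ) = 0.4410.
K_a = 0.9949 × (0.9949 − 0.4410)/(0.9949 + 0.4410) = 0.3838.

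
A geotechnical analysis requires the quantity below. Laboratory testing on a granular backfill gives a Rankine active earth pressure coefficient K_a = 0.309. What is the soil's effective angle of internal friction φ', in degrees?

K_a = tan²(45° − φ/2) ⇒ 45° − φ/2 = arctan(√0.309) = 29.07°.
φ = 2(45° − 29.07°) = 31.86°.

31.9°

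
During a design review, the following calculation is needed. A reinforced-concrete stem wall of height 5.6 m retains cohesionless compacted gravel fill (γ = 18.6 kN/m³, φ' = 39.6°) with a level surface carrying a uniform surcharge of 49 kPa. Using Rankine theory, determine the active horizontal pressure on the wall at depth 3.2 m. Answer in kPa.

24.0 kPa

K_a = (1 − sin φ)/(1 + sin φ) = 0.2214.
σ_v = γz + q = 18.6 × 3.2 + 49 = 108.5 kPa.
σ_h = K_a σ_v = 0.2214 × 108.5 = 24.03 kPa.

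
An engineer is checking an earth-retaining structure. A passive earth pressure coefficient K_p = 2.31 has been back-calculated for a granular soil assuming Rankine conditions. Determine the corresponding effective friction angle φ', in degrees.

K_p = (1+sin φ)/(1−sin φ) ⇒ sin φ = (K_p − 1)/(K_p + 1) = 0.3958.
φ = arcsin(0.3958) = 23.31°.

23.3°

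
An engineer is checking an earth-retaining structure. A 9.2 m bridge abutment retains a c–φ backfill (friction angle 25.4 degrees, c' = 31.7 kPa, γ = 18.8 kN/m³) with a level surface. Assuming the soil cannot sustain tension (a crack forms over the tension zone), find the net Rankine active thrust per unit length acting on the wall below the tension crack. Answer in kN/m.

56.1 kN/m

K_a = 0.3996; √K_a = 0.6322.
Tension-crack depth z_c = 2c/(γ√K_a) = 2×31.7/(18.8×0.6322) = 5.335 m.
σ_a at base = K_a γ H − 2c√K_a = 0.3996×18.8×9.2 − 2×31.7×0.6322 = 29.04 kPa.
P_a = ½ × 29.04 × (H − z_c) = 0.5×29.04×3.865 = 56.13 kN/m.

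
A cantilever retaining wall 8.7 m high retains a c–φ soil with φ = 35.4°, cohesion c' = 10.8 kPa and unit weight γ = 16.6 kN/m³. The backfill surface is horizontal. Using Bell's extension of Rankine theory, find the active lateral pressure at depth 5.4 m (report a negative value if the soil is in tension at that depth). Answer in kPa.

12.7 kPa

K_a = (1 − sin φ)/(1 + sin φ) = 0.2664.
σ_a = K_a γ z − 2c√K_a = 0.2664×16.6×5.4 − 2×10.8×0.5161 = 12.73 kPa.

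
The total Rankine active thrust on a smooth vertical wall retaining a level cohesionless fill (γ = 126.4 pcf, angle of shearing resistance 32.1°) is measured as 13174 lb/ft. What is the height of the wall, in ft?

K_a = 0.3060. P_a = ½ K_a γ H² ⇒ H = √(2P_a/(K_a γ)).
H = √(2×13174/(0.3060×126.4)) = 26.10 ft.

26.1 ft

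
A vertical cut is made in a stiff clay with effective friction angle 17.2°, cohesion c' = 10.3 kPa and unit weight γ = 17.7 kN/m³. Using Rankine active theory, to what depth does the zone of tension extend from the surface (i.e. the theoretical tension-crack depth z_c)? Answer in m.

K_a = tan²(45° − 17.2°/2) = 0.5436; √K_a = 0.7373.
The active pressure is zero where K_a γ z = 2c√K_a, so z_c = 2c/(γ√K_a) = 2×10.3/(17.7×0.7373) = 1.579 m.

1.58 m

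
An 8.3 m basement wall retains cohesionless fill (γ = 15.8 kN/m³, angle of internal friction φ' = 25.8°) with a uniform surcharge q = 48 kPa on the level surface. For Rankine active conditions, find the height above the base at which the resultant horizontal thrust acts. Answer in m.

K_a = 0.3935.
Triangular part P₁ = ½K_aγH² = 214.2 at H/3 = 2.767 m; rectangular part P₂ = K_a q H = 156.8 at H/2 = 4.150 m.
ȳ = (P₁·2.767 + P₂·4.150)/(P₁+P₂) = 3.351 m.

3.35 m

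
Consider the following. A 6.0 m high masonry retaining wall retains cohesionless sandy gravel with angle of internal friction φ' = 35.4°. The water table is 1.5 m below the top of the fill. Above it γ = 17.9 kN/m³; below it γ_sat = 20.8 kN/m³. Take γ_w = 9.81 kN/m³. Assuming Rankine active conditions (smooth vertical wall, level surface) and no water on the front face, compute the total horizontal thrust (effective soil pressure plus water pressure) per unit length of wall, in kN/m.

K_a = tan²(45° − φ/2) = 0.2664.
γ' = 20.8 − 9.81 = 10.99 kN/m³. Depth below WT = 4.5 m.
σ'_h at WT = K_a γ d_w = 7.153 kPa; at base = 7.153 + K_a γ' × 4.5 = 20.33 kPa.
P₁ (0–1.5 m) = ½×7.153×1.5 = 5.365. P₂ (1.5–6.0 m) = ½(7.153+20.33)×4.5 = 61.83.
P_w = ½ γ_w h₂² = 0.5×9.81×4.5² = 99.33. Total = 5.365+61.83+99.33 = 166.5 kN/m.

167 kN/m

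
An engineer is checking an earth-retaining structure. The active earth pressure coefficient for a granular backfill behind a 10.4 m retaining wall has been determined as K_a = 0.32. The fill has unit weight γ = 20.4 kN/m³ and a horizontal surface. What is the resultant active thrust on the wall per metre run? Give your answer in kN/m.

P = ½ K_a γ H² = 0.5 × 0.32 × 20.4 × 10.4² = 353.0 kN/m.

353 kN/m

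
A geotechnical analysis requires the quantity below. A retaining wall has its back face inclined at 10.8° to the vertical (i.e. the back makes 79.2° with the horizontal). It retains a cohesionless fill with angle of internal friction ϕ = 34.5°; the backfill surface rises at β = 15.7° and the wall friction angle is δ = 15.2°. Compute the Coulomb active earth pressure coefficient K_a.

0.416

K_a = sin²(α+φ) / [sin²α · sin(α−δ) · (1 + √{sin(φ+δ)sin(φ−β) / (sin(α−δ)sin(α+β))})²].
With α = 79.2°, φ = 34.5°, δ = 15.2°, β = 15.7°: K_a = 0.4163.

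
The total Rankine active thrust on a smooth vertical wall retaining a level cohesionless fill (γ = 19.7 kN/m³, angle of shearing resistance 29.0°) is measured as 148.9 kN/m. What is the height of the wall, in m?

K_a = 0.3470. P_a = ½ K_a γ H² ⇒ H = √(2P_a/(K_a γ)).
H = √(2×148.9/(0.3470×19.7)) = 6.601 m.

6.60 m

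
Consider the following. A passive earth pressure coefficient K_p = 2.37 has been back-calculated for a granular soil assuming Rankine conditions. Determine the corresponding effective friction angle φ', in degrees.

24.0°

K_p = (1+sin φ)/(1−sin φ) ⇒ sin φ = (K_p − 1)/(K_p + 1) = 0.4065.
φ = arcsin(0.4065) = 23.99°.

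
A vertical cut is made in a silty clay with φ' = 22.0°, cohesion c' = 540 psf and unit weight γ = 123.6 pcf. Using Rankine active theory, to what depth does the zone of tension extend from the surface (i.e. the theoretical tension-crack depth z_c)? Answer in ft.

13.0 ft

K_a = tan²(45° − 22.0°/2) = 0.4550; √K_a = 0.6745.
The active pressure is zero where K_a γ z = 2c√K_a, so z_c = 2c/(γ√K_a) = 2×540/(123.6×0.6745) = 12.95 ft.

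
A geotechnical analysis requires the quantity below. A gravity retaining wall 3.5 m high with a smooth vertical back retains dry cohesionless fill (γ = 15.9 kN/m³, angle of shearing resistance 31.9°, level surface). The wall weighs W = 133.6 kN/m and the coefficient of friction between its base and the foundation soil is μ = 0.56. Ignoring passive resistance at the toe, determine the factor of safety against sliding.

2.49

K_a = tan²(45° − 31.9°/2) = 0.3085.
P_a = ½K_aγH² = 0.5×0.3085×15.9×3.5² = 30.05 kN/m, acting at H/3 = 1.167 m above the base.
FS_sliding = μW / P_a = 0.56×133.6 / 30.05 = 2.490.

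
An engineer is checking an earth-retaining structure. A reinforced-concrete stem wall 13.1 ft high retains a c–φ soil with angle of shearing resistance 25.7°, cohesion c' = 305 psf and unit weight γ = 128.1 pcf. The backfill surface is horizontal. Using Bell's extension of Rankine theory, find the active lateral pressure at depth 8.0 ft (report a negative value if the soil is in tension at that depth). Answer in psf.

21.4 psf

K_a = (1 − sin φ)/(1 + sin φ) = 0.3950.
σ_a = K_a γ z − 2c√K_a = 0.3950×128.1×8.0 − 2×305×0.6285 = 21.43 psf.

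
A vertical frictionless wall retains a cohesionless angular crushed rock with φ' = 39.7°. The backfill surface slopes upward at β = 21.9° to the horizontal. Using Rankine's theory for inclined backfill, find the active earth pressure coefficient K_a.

0.263

K_a = cos β · (cos β − √(cos²β − cos²φ)) / (cos β + √(cos²β − cos²φ)).
cos β = 0.9278, cos φ = 0.7694, √(cos²β − cos²φ) = 0.5186.
K_a = 0.9278 × (0.9278 − 0.5186)/(0.9278 + 0.5186) = 0.2625.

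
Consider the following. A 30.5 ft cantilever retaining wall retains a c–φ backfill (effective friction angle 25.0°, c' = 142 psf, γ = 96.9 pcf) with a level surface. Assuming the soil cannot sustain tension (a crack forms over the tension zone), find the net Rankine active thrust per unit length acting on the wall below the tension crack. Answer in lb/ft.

K_a = 0.4059; √K_a = 0.6371.
Tension-crack depth z_c = 2c/(γ√K_a) = 2×142/(96.9×0.6371) = 4.601 ft.
σ_a at base = K_a γ H − 2c√K_a = 0.4059×96.9×30.5 − 2×142×0.6371 = 1019 psf.
P_a = ½ × 1019 × (H − z_c) = 0.5×1019×25.90 = 13190 lb/ft.

13200 lb/ft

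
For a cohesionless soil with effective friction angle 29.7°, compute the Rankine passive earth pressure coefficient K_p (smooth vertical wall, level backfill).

K_p = (1 + sin φ)/(1 − sin φ) = tan²(45° + 29.7°/2) = 2.964.

2.96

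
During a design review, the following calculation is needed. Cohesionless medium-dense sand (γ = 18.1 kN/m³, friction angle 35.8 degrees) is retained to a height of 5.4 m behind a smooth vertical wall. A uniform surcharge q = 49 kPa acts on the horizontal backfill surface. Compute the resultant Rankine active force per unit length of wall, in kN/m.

138 kN/m

K_a = tan²(45° − φ/2) = 0.2619.
Soil triangle: ½ K_a γ H² = 0.5×0.2619×18.1×5.4² = 69.11 kN/m.
Surcharge rectangle: K_a q H = 0.2619×49×5.4 = 69.29 kN/m.
Total = 69.11 + 69.29 = 138.4 kN/m.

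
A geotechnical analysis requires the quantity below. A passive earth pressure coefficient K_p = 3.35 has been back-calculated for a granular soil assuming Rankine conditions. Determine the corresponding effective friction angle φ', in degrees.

32.7°

K_p = (1+sin φ)/(1−sin φ) ⇒ sin φ = (K_p − 1)/(K_p + 1) = 0.5402.
φ = arcsin(0.5402) = 32.70°.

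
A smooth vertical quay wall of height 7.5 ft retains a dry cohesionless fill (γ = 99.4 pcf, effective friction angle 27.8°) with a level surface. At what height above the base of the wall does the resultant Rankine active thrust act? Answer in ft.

2.50 ft

K_a = 0.3639.
The pressure distribution is triangular, so the resultant acts at H/3 above the base = 7.5/3 = 2.500 ft.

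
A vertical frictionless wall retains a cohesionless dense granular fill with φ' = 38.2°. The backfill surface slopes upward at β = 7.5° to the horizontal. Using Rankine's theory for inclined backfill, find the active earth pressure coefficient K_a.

K_a = cos β · (cos β − √(cos²β − cos²φ)) / (cos β + √(cos²β − cos²φ)).
cos β = 0.9914, cos φ = 0.7859, √(cos²β − cos²φ) = 0.6045.
K_a = 0.9914 × (0.9914 − 0.6045)/(0.9914 + 0.6045) = 0.2404.

0.240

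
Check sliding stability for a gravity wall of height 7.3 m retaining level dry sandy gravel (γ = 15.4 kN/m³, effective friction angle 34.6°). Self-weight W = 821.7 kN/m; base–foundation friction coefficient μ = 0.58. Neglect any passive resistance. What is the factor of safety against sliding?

K_a = tan²(45° − 34.6°/2) = 0.2756.
P_a = ½K_aγH² = 0.5×0.2756×15.4×7.3² = 113.1 kN/m, acting at H/3 = 2.433 m above the base.
FS_sliding = μW / P_a = 0.58×821.7 / 113.1 = 4.214.

4.21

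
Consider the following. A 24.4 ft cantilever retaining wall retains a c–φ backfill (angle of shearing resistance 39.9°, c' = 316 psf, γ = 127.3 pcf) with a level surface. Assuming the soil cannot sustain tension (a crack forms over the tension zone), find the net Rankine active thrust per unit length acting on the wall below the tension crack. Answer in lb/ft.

2640 lb/ft

K_a = 0.2184; √K_a = 0.4674.
Tension-crack depth z_c = 2c/(γ√K_a) = 2×316/(127.3×0.4674) = 10.62 ft.
σ_a at base = K_a γ H − 2c√K_a = 0.2184×127.3×24.4 − 2×316×0.4674 = 383.1 psf.
P_a = ½ × 383.1 × (H − z_c) = 0.5×383.1×13.78 = 2639 lb/ft.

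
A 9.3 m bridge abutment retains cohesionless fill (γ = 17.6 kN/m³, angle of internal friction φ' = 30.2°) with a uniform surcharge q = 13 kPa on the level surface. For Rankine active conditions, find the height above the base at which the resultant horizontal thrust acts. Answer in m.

3.31 m

K_a = 0.3307.
Triangular part P₁ = ½K_aγH² = 251.7 at H/3 = 3.100 m; rectangular part P₂ = K_a q H = 39.98 at H/2 = 4.650 m.
ȳ = (P₁·3.100 + P₂·4.650)/(P₁+P₂) = 3.312 m.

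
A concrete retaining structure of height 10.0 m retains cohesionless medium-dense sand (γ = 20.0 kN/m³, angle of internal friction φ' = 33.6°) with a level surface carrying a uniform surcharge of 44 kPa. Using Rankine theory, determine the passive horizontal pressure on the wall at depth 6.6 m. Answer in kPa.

612 kPa

K_p = (1 + sin φ)/(1 − sin φ) = 3.478.
σ_v = γz + q = 20.0 × 6.6 + 44 = 176.0 kPa.
σ_h = K_p σ_v = 3.478 × 176.0 = 612.2 kPa.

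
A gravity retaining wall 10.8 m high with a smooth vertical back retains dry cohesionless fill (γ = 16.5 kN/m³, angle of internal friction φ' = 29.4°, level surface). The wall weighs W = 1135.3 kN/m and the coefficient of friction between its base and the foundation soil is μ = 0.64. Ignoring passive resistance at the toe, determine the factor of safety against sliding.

2.21

K_a = tan²(45° − 29.4°/2) = 0.3415.
P_a = ½K_aγH² = 0.5×0.3415×16.5×10.8² = 328.6 kN/m, acting at H/3 = 3.600 m above the base.
FS_sliding = μW / P_a = 0.64×1135.3 / 328.6 = 2.211.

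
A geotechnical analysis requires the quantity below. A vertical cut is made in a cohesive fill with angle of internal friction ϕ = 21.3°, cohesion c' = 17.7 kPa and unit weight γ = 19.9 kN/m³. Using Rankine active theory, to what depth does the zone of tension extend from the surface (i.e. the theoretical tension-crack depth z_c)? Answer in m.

2.60 m

K_a = tan²(45° − 21.3°/2) = 0.4671; √K_a = 0.6834.
The active pressure is zero where K_a γ z = 2c√K_a, so z_c = 2c/(γ√K_a) = 2×17.7/(19.9×0.6834) = 2.603 m.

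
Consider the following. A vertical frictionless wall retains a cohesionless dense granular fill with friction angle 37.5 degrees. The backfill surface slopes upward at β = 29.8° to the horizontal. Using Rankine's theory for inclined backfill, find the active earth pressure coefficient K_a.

0.367

K_a = cos β · (cos β − √(cos²β − cos²φ)) / (cos β + √(cos²β − cos²φ)).
cos β = 0.8678, cos φ = 0.7934, √(cos²β − cos²φ) = 0.3516.
K_a = 0.8678 × (0.8678 − 0.3516)/(0.8678 + 0.3516) = 0.3674.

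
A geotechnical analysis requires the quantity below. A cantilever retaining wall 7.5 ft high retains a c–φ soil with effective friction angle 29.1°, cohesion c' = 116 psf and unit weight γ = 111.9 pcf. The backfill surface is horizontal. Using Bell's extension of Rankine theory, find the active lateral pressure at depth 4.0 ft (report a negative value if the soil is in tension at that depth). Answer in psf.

18.3 psf

K_a = (1 − sin φ)/(1 + sin φ) = 0.3456.
σ_a = K_a γ z − 2c√K_a = 0.3456×111.9×4.0 − 2×116×0.5879 = 18.30 psf.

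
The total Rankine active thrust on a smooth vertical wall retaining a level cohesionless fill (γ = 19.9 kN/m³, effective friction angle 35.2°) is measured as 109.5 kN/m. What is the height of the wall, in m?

K_a = 0.2687. P_a = ½ K_a γ H² ⇒ H = √(2P_a/(K_a γ)).
H = √(2×109.5/(0.2687×19.9)) = 6.400 m.

6.40 m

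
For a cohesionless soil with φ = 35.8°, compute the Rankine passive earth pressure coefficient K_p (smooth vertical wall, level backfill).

3.82

K_p = (1 + sin φ)/(1 − sin φ) = tan²(45° + 35.8°/2) = 3.819.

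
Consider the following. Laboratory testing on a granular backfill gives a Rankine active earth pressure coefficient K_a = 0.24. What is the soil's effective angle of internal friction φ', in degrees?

37.8°

K_a = tan²(45° − φ/2) ⇒ 45° − φ/2 = arctan(√0.24) = 26.10°.
φ = 2(45° − 26.10°) = 37.80°.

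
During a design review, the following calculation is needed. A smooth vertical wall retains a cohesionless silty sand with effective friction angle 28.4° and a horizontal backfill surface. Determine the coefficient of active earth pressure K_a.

K_a = (1 − sin φ)/(1 + sin φ) = (1 − sin 28.4°)/(1 + sin 28.4°) = 0.3554.

0.355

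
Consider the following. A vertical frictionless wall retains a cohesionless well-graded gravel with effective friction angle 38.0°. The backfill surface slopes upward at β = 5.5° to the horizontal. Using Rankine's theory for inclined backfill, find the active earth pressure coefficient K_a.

K_a = cos β · (cos β − √(cos²β − cos²φ)) / (cos β + √(cos²β − cos²φ)).
cos β = 0.9954, cos φ = 0.7880, √(cos²β − cos²φ) = 0.6082.
K_a = 0.9954 × (0.9954 − 0.6082)/(0.9954 + 0.6082) = 0.2404.

0.240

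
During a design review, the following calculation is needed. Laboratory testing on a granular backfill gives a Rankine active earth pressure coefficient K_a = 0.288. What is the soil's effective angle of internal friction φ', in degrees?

33.6°

K_a = tan²(45° − φ/2) ⇒ 45° − φ/2 = arctan(√0.288) = 28.22°.
φ = 2(45° − 28.22°) = 33.56°.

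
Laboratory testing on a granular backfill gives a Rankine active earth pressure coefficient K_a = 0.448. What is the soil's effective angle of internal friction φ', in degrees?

22.4°

K_a = tan²(45° − φ/2) ⇒ 45° − φ/2 = arctan(√0.448) = 33.80°.
φ = 2(45° − 33.80°) = 22.41°.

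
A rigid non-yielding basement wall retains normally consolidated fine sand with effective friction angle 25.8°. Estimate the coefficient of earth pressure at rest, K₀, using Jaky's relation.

K₀ = 1 − sin φ' = 1 − sin 25.8° = 0.5648.

0.565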